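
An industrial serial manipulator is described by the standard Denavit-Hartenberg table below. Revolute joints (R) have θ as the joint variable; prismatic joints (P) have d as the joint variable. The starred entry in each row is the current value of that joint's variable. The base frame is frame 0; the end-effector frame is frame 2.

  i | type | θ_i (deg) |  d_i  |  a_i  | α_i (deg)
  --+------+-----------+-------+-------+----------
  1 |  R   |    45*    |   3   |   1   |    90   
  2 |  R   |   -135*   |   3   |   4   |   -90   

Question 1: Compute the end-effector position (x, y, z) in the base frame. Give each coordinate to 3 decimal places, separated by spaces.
0.828 -3.414 0.172

after link 1: o_1 = (0.7071, 0.7071, 3.0000)
after link 2: o_2 = (0.8284, -3.4142, 0.1716)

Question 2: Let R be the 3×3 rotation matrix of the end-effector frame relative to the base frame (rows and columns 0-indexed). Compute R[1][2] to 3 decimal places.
0.500

End-effector z-axis (col 2 of R) = (0.5000,0.5000,-0.7071)
R[1][2] = 0.5000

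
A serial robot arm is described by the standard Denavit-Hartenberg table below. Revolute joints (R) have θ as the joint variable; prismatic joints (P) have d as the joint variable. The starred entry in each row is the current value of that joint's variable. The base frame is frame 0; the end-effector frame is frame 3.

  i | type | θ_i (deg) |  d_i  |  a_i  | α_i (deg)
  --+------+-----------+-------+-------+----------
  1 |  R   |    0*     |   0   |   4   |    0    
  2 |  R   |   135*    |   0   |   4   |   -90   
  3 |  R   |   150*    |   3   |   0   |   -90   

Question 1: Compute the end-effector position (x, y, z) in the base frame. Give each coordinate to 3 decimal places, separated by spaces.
-0.950 0.707 0.000

after link 1: o_1 = (4.0000, 0.0000, 0.0000)
after link 2: o_2 = (1.1716, 2.8284, 0.0000)
after link 3: o_3 = (-0.9497, 0.7071, 0.0000)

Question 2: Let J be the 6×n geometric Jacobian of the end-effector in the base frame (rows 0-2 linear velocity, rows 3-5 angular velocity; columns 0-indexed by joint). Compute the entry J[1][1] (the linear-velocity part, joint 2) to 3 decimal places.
axis z_1 = (0.0000,0.0000,1.0000); lever o_n−o_1 = (-4.9497,0.7071,0.0000)
cross product → J_v[:, 1] = (-0.7071,-4.9497,0.0000)
J_ω[:, 1] = z_1
entry J[1][1] = -4.9497

-4.950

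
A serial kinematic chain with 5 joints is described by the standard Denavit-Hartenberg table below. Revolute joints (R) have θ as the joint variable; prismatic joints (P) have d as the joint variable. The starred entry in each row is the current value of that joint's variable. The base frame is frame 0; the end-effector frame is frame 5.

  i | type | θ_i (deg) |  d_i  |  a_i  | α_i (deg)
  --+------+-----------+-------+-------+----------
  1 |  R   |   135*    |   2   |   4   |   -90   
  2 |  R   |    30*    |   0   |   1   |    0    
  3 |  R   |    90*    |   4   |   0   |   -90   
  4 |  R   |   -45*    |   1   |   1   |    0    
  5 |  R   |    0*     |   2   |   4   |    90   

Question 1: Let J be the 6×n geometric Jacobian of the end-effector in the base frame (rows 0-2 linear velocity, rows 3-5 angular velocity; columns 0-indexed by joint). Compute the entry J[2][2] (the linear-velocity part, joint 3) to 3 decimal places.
4.366

axis z_2 = (-0.7071,-0.7071,0.0000); lever o_n−o_2 = (-2.2413,-8.4155,-1.5619)
cross product → J_v[:, 2] = (1.1044,-1.1044,4.3658)
J_ω[:, 2] = z_2
entry J[2][2] = 4.3658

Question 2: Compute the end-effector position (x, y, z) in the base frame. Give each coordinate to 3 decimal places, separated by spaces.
after link 1: o_1 = (-2.8284, 2.8284, 2.0000)
after link 2: o_2 = (-3.4408, 3.4408, 1.5000)
after link 3: o_3 = (-6.2692, 0.6124, 1.5000)
after link 4: o_4 = (-5.9069, -0.7500, 1.3876)
after link 5: o_5 = (-5.6821, -4.9747, -0.0619)

-5.682 -4.975 -0.062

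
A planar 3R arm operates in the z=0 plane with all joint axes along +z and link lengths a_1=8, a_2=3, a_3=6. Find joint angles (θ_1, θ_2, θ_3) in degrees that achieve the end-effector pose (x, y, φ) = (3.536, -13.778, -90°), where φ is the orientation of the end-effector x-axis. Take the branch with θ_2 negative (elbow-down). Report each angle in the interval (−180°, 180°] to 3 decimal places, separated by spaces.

-44.997 -89.999 44.996

wrist centre = target − a_3·(cos φ, sin φ) = (3.5360, -7.7780)
cos θ_2 = (73.0006−8²−3²)/(2·8·3) = 0.0000; θ_2 = -89.9993° (elbow-down)
β = atan2(-7.7780,3.5360) = -65.5527°; ψ = atan2(-3.0000,8.0000) = -20.5560°
θ_1 = β − ψ = -44.9968°
θ_3 = φ − θ_1 − θ_2 = 44.9961° (wrapped to (-180°,180°])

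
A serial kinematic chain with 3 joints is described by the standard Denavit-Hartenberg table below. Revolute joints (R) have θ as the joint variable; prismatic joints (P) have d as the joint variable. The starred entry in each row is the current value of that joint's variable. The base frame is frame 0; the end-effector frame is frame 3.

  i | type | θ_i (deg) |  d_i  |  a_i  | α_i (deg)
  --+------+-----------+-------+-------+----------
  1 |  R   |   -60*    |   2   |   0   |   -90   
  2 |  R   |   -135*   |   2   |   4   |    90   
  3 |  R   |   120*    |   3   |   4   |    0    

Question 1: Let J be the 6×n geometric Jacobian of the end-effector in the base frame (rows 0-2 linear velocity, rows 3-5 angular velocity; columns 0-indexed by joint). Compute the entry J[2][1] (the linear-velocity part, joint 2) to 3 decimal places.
axis z_1 = (0.8660,0.5000,0.0000); lever o_n−o_1 = (2.9643,5.7939,-0.7071)
cross product → J_v[:, 1] = (-0.3536,0.6124,3.5355)
J_ω[:, 1] = z_1
entry J[2][1] = 3.5355

3.536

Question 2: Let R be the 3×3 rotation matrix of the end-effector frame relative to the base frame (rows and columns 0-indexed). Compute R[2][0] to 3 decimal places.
-0.354

End-effector x-axis (col 0 of R) = (0.9268,0.1268,-0.3536)
R[2][0] = -0.3536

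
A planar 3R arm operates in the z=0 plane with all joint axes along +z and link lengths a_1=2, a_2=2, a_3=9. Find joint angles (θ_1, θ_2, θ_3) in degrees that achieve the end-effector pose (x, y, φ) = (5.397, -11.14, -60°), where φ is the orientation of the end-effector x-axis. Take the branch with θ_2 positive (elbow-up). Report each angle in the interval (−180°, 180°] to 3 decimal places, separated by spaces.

wrist centre = target − a_3·(cos φ, sin φ) = (0.8970, -3.3458)
cos θ_2 = (11.9988−2²−2²)/(2·2·2) = 0.4998; θ_2 = 60.0100° (elbow-up)
β = atan2(-3.3458,0.8970) = -74.9920°; ψ = atan2(1.7322,2.9997) = 30.0050°
θ_1 = β − ψ = -104.9969°
θ_3 = φ − θ_1 − θ_2 = -15.0130° (wrapped to (-180°,180°])

-104.997 60.010 -15.013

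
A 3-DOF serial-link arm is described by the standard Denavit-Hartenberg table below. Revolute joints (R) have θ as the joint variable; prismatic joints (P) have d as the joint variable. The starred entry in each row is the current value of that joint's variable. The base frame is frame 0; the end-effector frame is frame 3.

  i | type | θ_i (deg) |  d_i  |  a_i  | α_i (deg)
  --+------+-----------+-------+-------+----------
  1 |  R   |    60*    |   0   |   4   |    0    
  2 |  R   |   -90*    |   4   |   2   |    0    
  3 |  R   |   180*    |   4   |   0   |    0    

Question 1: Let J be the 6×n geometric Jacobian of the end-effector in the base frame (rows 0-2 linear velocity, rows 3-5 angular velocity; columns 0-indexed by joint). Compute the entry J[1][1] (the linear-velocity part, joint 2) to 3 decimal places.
1.732

axis z_1 = (0.0000,0.0000,1.0000); lever o_n−o_1 = (1.7321,-1.0000,8.0000)
cross product → J_v[:, 1] = (1.0000,1.7321,-0.0000)
J_ω[:, 1] = z_1
entry J[1][1] = 1.7321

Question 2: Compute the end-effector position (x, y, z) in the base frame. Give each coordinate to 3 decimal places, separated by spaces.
3.732 2.464 8.000

after link 1: o_1 = (2.0000, 3.4641, 0.0000)
after link 2: o_2 = (3.7321, 2.4641, 4.0000)
after link 3: o_3 = (3.7321, 2.4641, 8.0000)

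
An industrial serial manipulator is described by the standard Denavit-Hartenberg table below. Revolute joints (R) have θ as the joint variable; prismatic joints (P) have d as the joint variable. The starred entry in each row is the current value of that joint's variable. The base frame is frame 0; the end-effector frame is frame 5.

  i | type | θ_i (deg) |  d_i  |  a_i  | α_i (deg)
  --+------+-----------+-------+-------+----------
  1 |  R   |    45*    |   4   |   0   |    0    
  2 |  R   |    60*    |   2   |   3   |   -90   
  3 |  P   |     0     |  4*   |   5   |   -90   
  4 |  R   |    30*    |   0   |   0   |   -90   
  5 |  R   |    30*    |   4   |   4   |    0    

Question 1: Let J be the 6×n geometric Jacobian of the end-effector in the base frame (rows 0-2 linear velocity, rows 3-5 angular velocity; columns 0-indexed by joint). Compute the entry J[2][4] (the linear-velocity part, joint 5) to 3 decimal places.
axis z_4 = (0.9659,-0.2588,-0.0000); lever o_n−o_4 = (4.7603,2.3108,2.0000)
cross product → J_v[:, 4] = (-0.5176,-1.9319,3.4641)
J_ω[:, 4] = z_4
entry J[2][4] = 3.4641

3.464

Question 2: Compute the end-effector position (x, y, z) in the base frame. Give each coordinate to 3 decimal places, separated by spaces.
-1.174 9.003 8.000

after link 1: o_1 = (0.0000, 0.0000, 4.0000)
after link 2: o_2 = (-0.7765, 2.8978, 6.0000)
after link 3: o_3 = (-5.9343, 6.6921, 6.0000)
after link 4: o_4 = (-5.9343, 6.6921, 6.0000)
after link 5: o_5 = (-1.1740, 9.0029, 8.0000)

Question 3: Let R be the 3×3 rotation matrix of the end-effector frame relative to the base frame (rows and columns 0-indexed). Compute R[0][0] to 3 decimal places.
0.224

End-effector x-axis (col 0 of R) = (0.2241,0.8365,0.5000)
R[0][0] = 0.2241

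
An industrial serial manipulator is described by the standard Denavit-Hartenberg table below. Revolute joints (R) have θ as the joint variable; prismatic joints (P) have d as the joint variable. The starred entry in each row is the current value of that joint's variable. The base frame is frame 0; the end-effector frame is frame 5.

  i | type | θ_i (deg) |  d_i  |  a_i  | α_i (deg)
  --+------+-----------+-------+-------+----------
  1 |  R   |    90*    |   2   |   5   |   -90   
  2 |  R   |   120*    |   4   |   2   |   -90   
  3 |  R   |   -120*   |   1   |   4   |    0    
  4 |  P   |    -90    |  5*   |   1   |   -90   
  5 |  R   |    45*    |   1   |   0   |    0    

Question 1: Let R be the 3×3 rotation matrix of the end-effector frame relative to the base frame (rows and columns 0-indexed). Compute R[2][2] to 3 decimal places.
0.433

End-effector z-axis (col 2 of R) = (-0.8660,0.2500,0.4330)
R[2][2] = 0.4330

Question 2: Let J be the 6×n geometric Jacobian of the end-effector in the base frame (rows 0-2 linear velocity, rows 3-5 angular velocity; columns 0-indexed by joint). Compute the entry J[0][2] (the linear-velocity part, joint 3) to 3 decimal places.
-3.366

axis z_2 = (-0.0000,-0.8660,0.5000); lever o_n−o_2 = (-3.8301,-3.5131,5.9151)
cross product → J_v[:, 2] = (-3.3660,-1.9151,-3.3170)
J_ω[:, 2] = z_2
entry J[0][2] = -3.3660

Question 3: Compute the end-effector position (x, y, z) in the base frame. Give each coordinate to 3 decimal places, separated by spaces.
after link 1: o_1 = (0.0000, 5.0000, 2.0000)
after link 2: o_2 = (-4.0000, 4.0000, 0.2679)
after link 3: o_3 = (-7.4641, 4.1340, 2.5000)
after link 4: o_4 = (-6.9641, 0.2369, 5.7500)
after link 5: o_5 = (-7.8301, 0.4869, 6.1830)

-7.830 0.487 6.183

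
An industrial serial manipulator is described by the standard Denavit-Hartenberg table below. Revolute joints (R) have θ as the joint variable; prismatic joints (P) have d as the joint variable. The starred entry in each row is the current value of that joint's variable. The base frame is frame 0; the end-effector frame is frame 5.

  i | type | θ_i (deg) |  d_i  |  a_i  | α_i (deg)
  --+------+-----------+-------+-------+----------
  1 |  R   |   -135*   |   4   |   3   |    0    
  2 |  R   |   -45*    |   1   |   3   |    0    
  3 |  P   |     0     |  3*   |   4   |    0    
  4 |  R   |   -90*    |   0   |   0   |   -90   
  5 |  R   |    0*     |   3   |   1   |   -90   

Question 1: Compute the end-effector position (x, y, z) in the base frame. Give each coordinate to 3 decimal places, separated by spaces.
-12.121 -1.121 8.000

after link 1: o_1 = (-2.1213, -2.1213, 4.0000)
after link 2: o_2 = (-5.1213, -2.1213, 5.0000)
after link 3: o_3 = (-9.1213, -2.1213, 8.0000)
after link 4: o_4 = (-9.1213, -2.1213, 8.0000)
after link 5: o_5 = (-12.1213, -1.1213, 8.0000)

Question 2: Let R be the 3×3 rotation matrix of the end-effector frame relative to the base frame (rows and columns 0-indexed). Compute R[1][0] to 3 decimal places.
End-effector x-axis (col 0 of R) = (-0.0000,1.0000,0.0000)
R[1][0] = 1.0000

1.000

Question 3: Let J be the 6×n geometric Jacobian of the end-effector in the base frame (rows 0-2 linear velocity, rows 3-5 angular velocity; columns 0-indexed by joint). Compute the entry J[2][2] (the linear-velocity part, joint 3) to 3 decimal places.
prismatic axis z_2 = (0.0000,0.0000,1.0000)
J_v[:, 2] = z_2; J_ω[:, 2] = (0,0,0)
entry J[2][2] = 1.0000

1.000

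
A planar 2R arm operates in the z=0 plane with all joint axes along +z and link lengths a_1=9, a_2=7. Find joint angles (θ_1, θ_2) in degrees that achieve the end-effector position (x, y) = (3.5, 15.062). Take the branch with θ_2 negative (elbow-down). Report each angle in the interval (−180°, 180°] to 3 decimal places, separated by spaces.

90.002 -30.005

cos θ_2 = (239.1138−9²−7²)/(2·9·7) = 0.8660; θ_2 = -30.0049° (elbow-down)
β = atan2(15.0620,3.5000) = 76.9182°; ψ = atan2(-3.5005,15.0619) = -13.0838°
θ_1 = β − ψ = 90.0020°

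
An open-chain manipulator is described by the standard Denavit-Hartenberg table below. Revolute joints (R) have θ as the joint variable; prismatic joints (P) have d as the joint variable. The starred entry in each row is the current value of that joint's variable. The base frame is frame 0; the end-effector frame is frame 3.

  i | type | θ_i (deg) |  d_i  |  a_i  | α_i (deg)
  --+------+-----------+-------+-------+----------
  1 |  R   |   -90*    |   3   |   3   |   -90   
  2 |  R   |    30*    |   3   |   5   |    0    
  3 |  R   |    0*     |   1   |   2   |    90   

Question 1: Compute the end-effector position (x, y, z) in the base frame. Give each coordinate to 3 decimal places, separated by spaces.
after link 1: o_1 = (0.0000, -3.0000, 3.0000)
after link 2: o_2 = (3.0000, -7.3301, 0.5000)
after link 3: o_3 = (4.0000, -9.0622, -0.5000)

4.000 -9.062 -0.500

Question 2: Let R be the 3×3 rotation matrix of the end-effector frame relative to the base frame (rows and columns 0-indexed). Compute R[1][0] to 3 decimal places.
End-effector x-axis (col 0 of R) = (0.0000,-0.8660,-0.5000)
R[1][0] = -0.8660

-0.866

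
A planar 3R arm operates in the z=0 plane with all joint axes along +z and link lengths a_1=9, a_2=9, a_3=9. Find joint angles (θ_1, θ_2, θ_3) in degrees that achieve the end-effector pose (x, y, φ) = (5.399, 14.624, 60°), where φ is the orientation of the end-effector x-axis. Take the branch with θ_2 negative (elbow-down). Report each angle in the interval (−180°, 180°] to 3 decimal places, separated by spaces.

150.000 -134.997 44.997

wrist centre = target − a_3·(cos φ, sin φ) = (0.8990, 6.8298)
cos θ_2 = (47.4540−9²−9²)/(2·9·9) = -0.7071; θ_2 = -134.9974° (elbow-down)
β = atan2(6.8298,0.8990) = 82.5013°; ψ = atan2(-6.3643,2.6363) = -67.4987°
θ_1 = β − ψ = 150.0000°
θ_3 = φ − θ_1 − θ_2 = 44.9974° (wrapped to (-180°,180°])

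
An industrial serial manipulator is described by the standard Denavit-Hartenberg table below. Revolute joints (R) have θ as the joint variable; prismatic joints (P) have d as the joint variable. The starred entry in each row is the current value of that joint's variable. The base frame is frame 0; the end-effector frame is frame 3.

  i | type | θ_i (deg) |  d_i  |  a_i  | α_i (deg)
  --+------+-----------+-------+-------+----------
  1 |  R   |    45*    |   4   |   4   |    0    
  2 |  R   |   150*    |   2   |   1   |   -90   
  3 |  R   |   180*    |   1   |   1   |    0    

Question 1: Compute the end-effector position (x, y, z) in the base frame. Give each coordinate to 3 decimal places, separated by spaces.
after link 1: o_1 = (2.8284, 2.8284, 4.0000)
after link 2: o_2 = (1.8625, 2.5696, 6.0000)
after link 3: o_3 = (3.0872, 1.8625, 6.0000)

3.087 1.863 6.000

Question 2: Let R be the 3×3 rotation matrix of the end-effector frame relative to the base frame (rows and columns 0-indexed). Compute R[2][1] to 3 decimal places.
1.000

End-effector y-axis (col 1 of R) = (0.0000,0.0000,1.0000)
R[2][1] = 1.0000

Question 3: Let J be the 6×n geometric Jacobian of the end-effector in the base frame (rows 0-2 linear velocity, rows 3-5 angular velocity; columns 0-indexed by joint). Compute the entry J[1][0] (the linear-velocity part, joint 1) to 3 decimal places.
axis z_0 = ẑ; lever o_n−o_0 = (3.0872,1.8625,6.0000)
cross product → J_v[:, 0] = (-1.8625,3.0872,0.0000)
J_ω[:, 0] = z_0
entry J[1][0] = 3.0872

3.087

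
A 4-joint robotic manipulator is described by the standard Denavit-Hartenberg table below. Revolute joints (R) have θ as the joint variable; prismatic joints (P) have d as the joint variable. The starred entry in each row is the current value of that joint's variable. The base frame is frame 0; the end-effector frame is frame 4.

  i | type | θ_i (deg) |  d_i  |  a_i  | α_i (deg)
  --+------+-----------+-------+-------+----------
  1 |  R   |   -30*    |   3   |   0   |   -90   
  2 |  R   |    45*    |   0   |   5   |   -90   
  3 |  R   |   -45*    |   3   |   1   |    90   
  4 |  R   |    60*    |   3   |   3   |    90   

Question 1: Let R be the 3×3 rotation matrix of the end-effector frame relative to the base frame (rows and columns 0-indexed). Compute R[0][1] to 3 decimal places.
-0.079

End-effector y-axis (col 1 of R) = (-0.0795,0.8624,0.5000)
R[0][1] = -0.0795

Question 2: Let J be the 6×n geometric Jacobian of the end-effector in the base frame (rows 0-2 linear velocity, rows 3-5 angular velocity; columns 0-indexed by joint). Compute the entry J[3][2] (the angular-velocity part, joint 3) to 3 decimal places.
axis z_2 = (-0.6124,0.3536,-0.7071); lever o_n−o_2 = (-1.7001,5.4723,-3.7084)
cross product → J_v[:, 2] = (2.5583,-1.0688,-2.7500)
J_ω[:, 2] = z_2
entry J[3][2] = -0.6124

-0.612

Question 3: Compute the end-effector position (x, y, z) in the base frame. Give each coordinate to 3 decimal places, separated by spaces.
after link 1: o_1 = (0.0000, 0.0000, 3.0000)
after link 2: o_2 = (3.0619, -1.7678, -0.5355)
after link 3: o_3 = (2.0113, -0.3447, -3.1569)
after link 4: o_4 = (1.3618, 3.7045, -4.2440)

1.362 3.705 -4.244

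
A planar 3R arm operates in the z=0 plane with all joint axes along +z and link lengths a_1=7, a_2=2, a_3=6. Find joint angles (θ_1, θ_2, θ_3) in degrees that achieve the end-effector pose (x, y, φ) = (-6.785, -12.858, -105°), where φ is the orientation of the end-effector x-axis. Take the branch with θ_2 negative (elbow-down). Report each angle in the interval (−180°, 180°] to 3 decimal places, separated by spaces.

wrist centre = target − a_3·(cos φ, sin φ) = (-5.2321, -7.0624)
cos θ_2 = (77.2529−7²−2²)/(2·7·2) = 0.8662; θ_2 = -29.9831° (elbow-down)
β = atan2(-7.0624,-5.2321) = -126.5322°; ψ = atan2(-0.9995,8.7323) = -6.5296°
θ_1 = β − ψ = -120.0027°
θ_3 = φ − θ_1 − θ_2 = 44.9857° (wrapped to (-180°,180°])

-120.003 -29.983 44.986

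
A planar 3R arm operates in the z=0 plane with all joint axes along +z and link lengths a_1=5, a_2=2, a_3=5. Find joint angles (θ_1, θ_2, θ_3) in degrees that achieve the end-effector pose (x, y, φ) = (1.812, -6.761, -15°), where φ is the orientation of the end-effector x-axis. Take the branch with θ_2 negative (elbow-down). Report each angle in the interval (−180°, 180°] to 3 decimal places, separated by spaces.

wrist centre = target − a_3·(cos φ, sin φ) = (-3.0176, -5.4669)
cos θ_2 = (38.9931−5²−2²)/(2·5·2) = 0.4997; θ_2 = -60.0227° (elbow-down)
β = atan2(-5.4669,-3.0176) = -118.8979°; ψ = atan2(-1.7324,5.9993) = -16.1074°
θ_1 = β − ψ = -102.7905°
θ_3 = φ − θ_1 − θ_2 = 147.8132° (wrapped to (-180°,180°])

-102.791 -60.023 147.813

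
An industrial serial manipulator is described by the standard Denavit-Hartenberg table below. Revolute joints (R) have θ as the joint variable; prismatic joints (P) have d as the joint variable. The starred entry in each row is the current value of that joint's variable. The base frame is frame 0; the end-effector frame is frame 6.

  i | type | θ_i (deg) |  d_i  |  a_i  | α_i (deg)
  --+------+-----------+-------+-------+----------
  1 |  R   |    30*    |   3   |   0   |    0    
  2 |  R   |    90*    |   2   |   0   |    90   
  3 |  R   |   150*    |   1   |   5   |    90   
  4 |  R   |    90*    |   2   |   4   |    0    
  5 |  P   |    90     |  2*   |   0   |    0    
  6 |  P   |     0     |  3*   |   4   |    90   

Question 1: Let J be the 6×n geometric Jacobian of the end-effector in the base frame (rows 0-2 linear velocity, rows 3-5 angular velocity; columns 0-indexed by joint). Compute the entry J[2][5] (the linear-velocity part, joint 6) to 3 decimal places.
0.866

prismatic axis z_5 = (-0.2500,0.4330,0.8660)
J_v[:, 5] = z_5; J_ω[:, 5] = (0,0,0)
entry J[2][5] = 0.8660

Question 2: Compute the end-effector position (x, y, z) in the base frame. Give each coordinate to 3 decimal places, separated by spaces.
3.013 4.781 11.562

after link 1: o_1 = (0.0000, 0.0000, 3.0000)
after link 2: o_2 = (0.0000, 0.0000, 5.0000)
after link 3: o_3 = (3.0311, -3.2500, 7.5000)
after link 4: o_4 = (5.9952, -0.3840, 9.2321)
after link 5: o_5 = (5.4952, 0.4821, 10.9641)
after link 6: o_6 = (3.0131, 4.7811, 11.5622)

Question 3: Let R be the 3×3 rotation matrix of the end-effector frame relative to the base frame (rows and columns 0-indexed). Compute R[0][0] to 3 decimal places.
End-effector x-axis (col 0 of R) = (-0.4330,0.7500,-0.5000)
R[0][0] = -0.4330

-0.433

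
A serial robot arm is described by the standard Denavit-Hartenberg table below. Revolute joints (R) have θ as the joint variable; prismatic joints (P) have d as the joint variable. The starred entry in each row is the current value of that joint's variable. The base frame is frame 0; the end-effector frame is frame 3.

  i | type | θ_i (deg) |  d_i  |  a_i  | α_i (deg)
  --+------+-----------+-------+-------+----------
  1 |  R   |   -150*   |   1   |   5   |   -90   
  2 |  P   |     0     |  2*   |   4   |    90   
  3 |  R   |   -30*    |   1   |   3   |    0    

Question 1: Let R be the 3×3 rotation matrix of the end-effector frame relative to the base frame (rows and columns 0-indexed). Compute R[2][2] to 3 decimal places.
1.000

End-effector z-axis (col 2 of R) = (0.0000,0.0000,1.0000)
R[2][2] = 1.0000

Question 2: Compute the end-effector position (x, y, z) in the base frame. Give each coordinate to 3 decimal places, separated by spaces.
-9.794 -6.232 2.000

after link 1: o_1 = (-4.3301, -2.5000, 1.0000)
after link 2: o_2 = (-6.7942, -6.2321, 1.0000)
after link 3: o_3 = (-9.7942, -6.2321, 2.0000)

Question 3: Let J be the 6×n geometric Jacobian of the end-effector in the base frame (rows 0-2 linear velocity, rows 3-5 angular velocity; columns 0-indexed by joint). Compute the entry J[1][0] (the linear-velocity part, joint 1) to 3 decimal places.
axis z_0 = ẑ; lever o_n−o_0 = (-9.7942,-6.2321,2.0000)
cross product → J_v[:, 0] = (6.2321,-9.7942,0.0000)
J_ω[:, 0] = z_0
entry J[1][0] = -9.7942

-9.794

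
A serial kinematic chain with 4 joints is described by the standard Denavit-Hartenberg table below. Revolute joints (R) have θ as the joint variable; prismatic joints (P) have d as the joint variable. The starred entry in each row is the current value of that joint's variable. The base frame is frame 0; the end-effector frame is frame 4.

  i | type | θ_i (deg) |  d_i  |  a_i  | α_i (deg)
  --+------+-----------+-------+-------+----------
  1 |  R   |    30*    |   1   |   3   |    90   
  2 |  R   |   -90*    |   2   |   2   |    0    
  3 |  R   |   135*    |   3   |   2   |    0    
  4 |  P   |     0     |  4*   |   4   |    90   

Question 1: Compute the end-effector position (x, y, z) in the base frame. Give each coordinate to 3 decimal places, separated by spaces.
10.772 -4.173 3.243

after link 1: o_1 = (2.5981, 1.5000, 1.0000)
after link 2: o_2 = (3.5981, -0.2321, -1.0000)
after link 3: o_3 = (6.3228, -2.1230, 0.4142)
after link 4: o_4 = (10.7723, -4.1729, 3.2426)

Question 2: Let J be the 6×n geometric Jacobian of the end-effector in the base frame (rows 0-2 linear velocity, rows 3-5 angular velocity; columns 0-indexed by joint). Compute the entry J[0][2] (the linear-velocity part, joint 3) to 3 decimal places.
-3.674

axis z_2 = (0.5000,-0.8660,0.0000); lever o_n−o_2 = (7.1742,-3.9409,4.2426)
cross product → J_v[:, 2] = (-3.6742,-2.1213,4.2426)
J_ω[:, 2] = z_2
entry J[0][2] = -3.6742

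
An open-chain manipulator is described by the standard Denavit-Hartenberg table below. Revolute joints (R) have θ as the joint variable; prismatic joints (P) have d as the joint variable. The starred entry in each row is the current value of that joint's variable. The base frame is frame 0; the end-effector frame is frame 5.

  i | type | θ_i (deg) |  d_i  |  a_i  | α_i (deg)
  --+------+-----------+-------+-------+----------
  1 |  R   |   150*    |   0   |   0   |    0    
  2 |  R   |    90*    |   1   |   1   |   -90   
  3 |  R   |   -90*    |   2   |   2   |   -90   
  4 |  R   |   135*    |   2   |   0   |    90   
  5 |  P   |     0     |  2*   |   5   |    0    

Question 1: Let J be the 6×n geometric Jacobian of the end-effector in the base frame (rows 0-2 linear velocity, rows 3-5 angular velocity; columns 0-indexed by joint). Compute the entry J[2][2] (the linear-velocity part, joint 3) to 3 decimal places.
-2.000

axis z_2 = (0.8660,-0.5000,0.0000); lever o_n−o_2 = (-3.5546,-0.2572,-0.1213)
cross product → J_v[:, 2] = (0.0607,0.1051,-2.0000)
J_ω[:, 2] = z_2
entry J[2][2] = -2.0000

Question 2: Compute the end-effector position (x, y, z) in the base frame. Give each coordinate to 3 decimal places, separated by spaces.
-4.055 -1.123 0.879

after link 1: o_1 = (0.0000, 0.0000, 0.0000)
after link 2: o_2 = (-0.5000, -0.8660, 1.0000)
after link 3: o_3 = (1.2321, -1.8660, 3.0000)
after link 4: o_4 = (0.2321, -3.5981, 3.0000)
after link 5: o_5 = (-4.0546, -1.1232, 0.8787)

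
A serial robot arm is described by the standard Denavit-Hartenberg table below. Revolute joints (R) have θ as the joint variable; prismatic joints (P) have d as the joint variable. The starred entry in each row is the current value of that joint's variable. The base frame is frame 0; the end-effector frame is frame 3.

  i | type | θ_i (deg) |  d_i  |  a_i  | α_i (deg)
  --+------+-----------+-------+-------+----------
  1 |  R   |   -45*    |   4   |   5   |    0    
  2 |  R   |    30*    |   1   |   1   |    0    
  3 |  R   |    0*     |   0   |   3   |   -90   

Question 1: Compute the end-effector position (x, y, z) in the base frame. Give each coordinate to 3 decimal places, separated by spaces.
after link 1: o_1 = (3.5355, -3.5355, 4.0000)
after link 2: o_2 = (4.5015, -3.7944, 5.0000)
after link 3: o_3 = (7.3992, -4.5708, 5.0000)

7.399 -4.571 5.000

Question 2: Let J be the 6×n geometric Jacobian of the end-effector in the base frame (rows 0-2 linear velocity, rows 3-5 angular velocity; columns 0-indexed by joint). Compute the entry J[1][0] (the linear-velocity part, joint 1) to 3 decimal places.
axis z_0 = ẑ; lever o_n−o_0 = (7.3992,-4.5708,5.0000)
cross product → J_v[:, 0] = (4.5708,7.3992,-0.0000)
J_ω[:, 0] = z_0
entry J[1][0] = 7.3992

7.399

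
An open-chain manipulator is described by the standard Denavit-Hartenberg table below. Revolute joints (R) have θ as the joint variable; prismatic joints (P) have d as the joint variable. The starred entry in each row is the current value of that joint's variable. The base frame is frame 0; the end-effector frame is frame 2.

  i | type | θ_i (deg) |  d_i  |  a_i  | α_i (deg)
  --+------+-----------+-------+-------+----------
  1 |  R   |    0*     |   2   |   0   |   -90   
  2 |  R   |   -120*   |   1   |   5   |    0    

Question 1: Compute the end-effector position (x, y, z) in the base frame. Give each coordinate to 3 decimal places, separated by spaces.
-2.500 1.000 6.330

after link 1: o_1 = (0.0000, 0.0000, 2.0000)
after link 2: o_2 = (-2.5000, 1.0000, 6.3301)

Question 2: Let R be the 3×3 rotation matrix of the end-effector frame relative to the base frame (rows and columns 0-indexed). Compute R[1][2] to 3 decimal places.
End-effector z-axis (col 2 of R) = (0.0000,1.0000,0.0000)
R[1][2] = 1.0000

1.000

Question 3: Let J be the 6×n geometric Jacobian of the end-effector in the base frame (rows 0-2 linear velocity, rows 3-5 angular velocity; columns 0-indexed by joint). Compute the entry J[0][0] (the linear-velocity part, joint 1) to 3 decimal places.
-1.000

axis z_0 = ẑ; lever o_n−o_0 = (-2.5000,1.0000,6.3301)
cross product → J_v[:, 0] = (-1.0000,-2.5000,0.0000)
J_ω[:, 0] = z_0
entry J[0][0] = -1.0000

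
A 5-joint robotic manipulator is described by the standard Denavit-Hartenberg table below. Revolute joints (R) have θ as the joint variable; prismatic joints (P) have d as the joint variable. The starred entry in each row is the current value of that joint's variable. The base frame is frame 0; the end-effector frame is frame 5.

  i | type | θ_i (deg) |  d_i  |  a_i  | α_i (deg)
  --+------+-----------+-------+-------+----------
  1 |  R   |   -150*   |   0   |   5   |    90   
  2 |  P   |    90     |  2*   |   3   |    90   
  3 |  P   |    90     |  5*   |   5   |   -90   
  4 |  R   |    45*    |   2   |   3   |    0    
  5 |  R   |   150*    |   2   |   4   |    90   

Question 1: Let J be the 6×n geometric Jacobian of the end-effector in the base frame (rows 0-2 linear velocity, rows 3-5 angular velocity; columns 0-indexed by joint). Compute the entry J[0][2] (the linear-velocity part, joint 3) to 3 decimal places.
-0.866

prismatic axis z_2 = (-0.8660,-0.5000,-0.0000)
J_v[:, 2] = z_2; J_ω[:, 2] = (0,0,0)
entry J[0][2] = -0.8660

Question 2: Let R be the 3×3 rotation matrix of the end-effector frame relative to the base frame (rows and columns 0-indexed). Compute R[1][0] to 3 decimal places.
End-effector x-axis (col 0 of R) = (0.2588,-0.9659,-0.0000)
R[1][0] = -0.9659

-0.966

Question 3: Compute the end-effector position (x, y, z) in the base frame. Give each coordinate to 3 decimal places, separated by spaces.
after link 1: o_1 = (-4.3301, -2.5000, 0.0000)
after link 2: o_2 = (-5.3301, -0.7679, 3.0000)
after link 3: o_3 = (-12.1603, 1.0622, 3.0000)
after link 4: o_4 = (-11.3838, 3.9600, 1.0000)
after link 5: o_5 = (-10.3485, 0.0963, -1.0000)

-10.349 0.096 -1.000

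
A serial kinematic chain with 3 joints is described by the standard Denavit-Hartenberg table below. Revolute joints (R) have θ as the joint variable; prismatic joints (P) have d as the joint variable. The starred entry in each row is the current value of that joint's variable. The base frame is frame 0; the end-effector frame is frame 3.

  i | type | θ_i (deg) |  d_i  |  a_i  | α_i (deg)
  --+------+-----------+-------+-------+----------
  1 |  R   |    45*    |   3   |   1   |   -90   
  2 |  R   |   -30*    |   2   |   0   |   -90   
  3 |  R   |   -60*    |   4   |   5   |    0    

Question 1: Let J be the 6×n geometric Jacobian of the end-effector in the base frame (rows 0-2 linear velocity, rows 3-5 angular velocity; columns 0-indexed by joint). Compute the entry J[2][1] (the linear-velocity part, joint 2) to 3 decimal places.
axis z_1 = (-0.7071,0.7071,0.0000); lever o_n−o_1 = (-1.5309,7.4212,-2.2141)
cross product → J_v[:, 1] = (-1.5656,-1.5656,-4.1651)
J_ω[:, 1] = z_1
entry J[2][1] = -4.1651

-4.165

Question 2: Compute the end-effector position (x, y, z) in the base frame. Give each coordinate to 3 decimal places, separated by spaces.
-0.824 8.128 0.786

after link 1: o_1 = (0.7071, 0.7071, 3.0000)
after link 2: o_2 = (-0.7071, 2.1213, 3.0000)
after link 3: o_3 = (-0.8238, 8.1283, 0.7859)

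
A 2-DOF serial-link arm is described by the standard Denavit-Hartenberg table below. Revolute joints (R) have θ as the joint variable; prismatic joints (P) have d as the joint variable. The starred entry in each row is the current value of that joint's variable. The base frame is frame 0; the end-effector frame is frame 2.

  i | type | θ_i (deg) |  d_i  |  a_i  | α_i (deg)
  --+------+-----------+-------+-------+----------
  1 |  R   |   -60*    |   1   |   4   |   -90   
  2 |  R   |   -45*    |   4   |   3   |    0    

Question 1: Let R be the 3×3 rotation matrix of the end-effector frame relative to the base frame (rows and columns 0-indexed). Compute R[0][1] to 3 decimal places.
0.354

End-effector y-axis (col 1 of R) = (0.3536,-0.6124,-0.7071)
R[0][1] = 0.3536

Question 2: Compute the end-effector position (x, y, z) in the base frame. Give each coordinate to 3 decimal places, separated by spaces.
6.525 -3.301 3.121

after link 1: o_1 = (2.0000, -3.4641, 1.0000)
after link 2: o_2 = (6.5248, -3.3012, 3.1213)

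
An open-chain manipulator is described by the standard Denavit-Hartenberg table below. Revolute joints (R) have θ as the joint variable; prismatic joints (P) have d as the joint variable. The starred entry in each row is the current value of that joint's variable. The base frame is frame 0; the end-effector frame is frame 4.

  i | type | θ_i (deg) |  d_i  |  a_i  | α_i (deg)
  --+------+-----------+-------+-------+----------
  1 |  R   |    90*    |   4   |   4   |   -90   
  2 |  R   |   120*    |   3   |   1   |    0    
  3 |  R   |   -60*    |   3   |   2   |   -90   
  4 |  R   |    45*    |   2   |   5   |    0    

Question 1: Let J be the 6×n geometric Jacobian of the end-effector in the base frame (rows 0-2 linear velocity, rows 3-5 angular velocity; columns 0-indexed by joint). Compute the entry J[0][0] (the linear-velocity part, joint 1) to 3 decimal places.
axis z_0 = ẑ; lever o_n−o_0 = (-2.4645,4.5357,-2.6599)
cross product → J_v[:, 0] = (-4.5357,-2.4645,0.0000)
J_ω[:, 0] = z_0
entry J[0][0] = -4.5357

-4.536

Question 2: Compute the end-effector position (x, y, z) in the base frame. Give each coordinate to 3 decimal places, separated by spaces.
-2.464 4.536 -2.660

after link 1: o_1 = (0.0000, 4.0000, 4.0000)
after link 2: o_2 = (-3.0000, 3.5000, 3.1340)
after link 3: o_3 = (-6.0000, 4.5000, 1.4019)
after link 4: o_4 = (-2.4645, 4.5357, -2.6599)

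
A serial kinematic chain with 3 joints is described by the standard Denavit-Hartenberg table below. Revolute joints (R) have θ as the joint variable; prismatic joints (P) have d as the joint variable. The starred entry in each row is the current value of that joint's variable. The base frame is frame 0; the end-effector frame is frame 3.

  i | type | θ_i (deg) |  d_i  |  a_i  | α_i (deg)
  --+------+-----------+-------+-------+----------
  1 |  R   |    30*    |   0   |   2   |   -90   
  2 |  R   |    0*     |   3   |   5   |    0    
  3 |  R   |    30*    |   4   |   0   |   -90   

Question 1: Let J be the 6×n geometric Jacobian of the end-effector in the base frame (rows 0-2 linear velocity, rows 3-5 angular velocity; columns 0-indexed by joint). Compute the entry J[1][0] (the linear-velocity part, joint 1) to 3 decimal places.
axis z_0 = ẑ; lever o_n−o_0 = (2.5622,9.5622,0.0000)
cross product → J_v[:, 0] = (-9.5622,2.5622,0.0000)
J_ω[:, 0] = z_0
entry J[1][0] = 2.5622

2.562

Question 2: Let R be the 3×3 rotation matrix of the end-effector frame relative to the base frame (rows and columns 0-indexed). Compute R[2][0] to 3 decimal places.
End-effector x-axis (col 0 of R) = (0.7500,0.4330,-0.5000)
R[2][0] = -0.5000

-0.500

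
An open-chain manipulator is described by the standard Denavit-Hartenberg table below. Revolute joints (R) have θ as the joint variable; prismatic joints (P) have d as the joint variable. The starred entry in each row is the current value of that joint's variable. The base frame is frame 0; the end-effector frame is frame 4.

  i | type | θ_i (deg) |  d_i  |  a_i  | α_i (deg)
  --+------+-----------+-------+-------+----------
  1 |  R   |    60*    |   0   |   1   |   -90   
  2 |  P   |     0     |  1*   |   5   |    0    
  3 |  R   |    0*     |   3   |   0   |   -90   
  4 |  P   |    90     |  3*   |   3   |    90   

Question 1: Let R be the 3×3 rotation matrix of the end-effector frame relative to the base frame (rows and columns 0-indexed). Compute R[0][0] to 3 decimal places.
0.866

End-effector x-axis (col 0 of R) = (0.8660,-0.5000,-0.0000)
R[0][0] = 0.8660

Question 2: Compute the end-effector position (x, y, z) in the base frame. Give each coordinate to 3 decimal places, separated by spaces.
2.134 5.696 -3.000

after link 1: o_1 = (0.5000, 0.8660, 0.0000)
after link 2: o_2 = (2.1340, 5.6962, 0.0000)
after link 3: o_3 = (-0.4641, 7.1962, 0.0000)
after link 4: o_4 = (2.1340, 5.6962, -3.0000)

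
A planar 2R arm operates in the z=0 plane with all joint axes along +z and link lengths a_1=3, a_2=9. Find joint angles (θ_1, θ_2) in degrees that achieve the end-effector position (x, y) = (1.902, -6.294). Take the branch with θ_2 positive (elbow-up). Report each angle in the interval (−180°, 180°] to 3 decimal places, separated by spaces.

cos θ_2 = (43.2320−3²−9²)/(2·3·9) = -0.8661; θ_2 = 150.0055° (elbow-up)
β = atan2(-6.2940,1.9020) = -73.1856°; ψ = atan2(4.4993,-4.7947) = 136.8205°
θ_1 = β − ψ = -210.0061°

149.994 150.005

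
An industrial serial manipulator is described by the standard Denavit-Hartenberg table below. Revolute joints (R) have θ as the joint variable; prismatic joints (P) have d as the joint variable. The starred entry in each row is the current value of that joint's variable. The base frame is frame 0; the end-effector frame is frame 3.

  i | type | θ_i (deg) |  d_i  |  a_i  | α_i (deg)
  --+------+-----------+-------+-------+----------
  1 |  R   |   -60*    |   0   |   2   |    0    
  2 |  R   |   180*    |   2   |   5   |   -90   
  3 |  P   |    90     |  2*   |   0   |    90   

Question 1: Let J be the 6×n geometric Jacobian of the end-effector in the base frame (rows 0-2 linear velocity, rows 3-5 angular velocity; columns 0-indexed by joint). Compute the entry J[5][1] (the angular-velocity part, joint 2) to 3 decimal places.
axis z_1 = (0.0000,0.0000,1.0000); lever o_n−o_1 = (-4.2321,3.3301,2.0000)
cross product → J_v[:, 1] = (-3.3301,-4.2321,0.0000)
J_ω[:, 1] = z_1
entry J[5][1] = 1.0000

1.000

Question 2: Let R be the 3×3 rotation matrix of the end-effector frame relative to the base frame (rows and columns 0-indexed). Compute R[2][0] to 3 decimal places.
End-effector x-axis (col 0 of R) = (-0.0000,0.0000,-1.0000)
R[2][0] = -1.0000

-1.000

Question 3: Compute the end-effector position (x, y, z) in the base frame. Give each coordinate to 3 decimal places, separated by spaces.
after link 1: o_1 = (1.0000, -1.7321, 0.0000)
after link 2: o_2 = (-1.5000, 2.5981, 2.0000)
after link 3: o_3 = (-3.2321, 1.5981, 2.0000)

-3.232 1.598 2.000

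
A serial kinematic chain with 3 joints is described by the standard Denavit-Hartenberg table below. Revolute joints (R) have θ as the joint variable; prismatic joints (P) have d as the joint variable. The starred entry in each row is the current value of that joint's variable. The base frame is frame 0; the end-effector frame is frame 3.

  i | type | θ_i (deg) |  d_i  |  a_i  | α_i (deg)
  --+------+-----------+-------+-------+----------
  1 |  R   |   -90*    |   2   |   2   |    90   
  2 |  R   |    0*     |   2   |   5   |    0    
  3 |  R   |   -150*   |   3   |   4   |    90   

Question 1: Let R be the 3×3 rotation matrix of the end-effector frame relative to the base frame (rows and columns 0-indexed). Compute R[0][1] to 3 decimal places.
-1.000

End-effector y-axis (col 1 of R) = (-1.0000,-0.0000,0.0000)
R[0][1] = -1.0000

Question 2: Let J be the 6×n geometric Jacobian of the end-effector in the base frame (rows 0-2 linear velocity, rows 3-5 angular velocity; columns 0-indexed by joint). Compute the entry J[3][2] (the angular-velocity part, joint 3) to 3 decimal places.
axis z_2 = (-1.0000,-0.0000,0.0000); lever o_n−o_2 = (-3.0000,3.4641,-2.0000)
cross product → J_v[:, 2] = (-0.0000,-2.0000,-3.4641)
J_ω[:, 2] = z_2
entry J[3][2] = -1.0000

-1.000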